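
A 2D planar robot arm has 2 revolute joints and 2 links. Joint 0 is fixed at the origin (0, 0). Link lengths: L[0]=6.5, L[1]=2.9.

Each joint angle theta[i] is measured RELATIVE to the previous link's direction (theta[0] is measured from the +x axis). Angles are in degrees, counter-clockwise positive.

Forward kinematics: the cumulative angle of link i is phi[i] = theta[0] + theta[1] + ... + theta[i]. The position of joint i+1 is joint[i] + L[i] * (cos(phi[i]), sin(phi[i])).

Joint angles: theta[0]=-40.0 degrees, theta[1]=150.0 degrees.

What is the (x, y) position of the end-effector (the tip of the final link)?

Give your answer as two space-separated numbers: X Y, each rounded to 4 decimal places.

Answer: 3.9874 -1.4530

Derivation:
joint[0] = (0.0000, 0.0000)  (base)
link 0: phi[0] = -40 = -40 deg
  cos(-40 deg) = 0.7660, sin(-40 deg) = -0.6428
  joint[1] = (0.0000, 0.0000) + 6.5 * (0.7660, -0.6428) = (0.0000 + 4.9793, 0.0000 + -4.1781) = (4.9793, -4.1781)
link 1: phi[1] = -40 + 150 = 110 deg
  cos(110 deg) = -0.3420, sin(110 deg) = 0.9397
  joint[2] = (4.9793, -4.1781) + 2.9 * (-0.3420, 0.9397) = (4.9793 + -0.9919, -4.1781 + 2.7251) = (3.9874, -1.4530)
End effector: (3.9874, -1.4530)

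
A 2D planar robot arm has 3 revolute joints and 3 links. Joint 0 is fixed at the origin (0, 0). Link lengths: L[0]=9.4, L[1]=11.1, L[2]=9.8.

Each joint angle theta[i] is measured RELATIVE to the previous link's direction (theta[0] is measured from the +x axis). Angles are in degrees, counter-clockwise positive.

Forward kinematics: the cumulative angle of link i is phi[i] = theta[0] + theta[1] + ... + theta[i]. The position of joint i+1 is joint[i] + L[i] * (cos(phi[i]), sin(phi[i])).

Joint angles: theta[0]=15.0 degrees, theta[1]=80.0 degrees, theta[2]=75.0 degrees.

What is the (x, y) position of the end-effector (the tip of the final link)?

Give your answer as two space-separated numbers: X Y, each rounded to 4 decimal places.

Answer: -1.5388 15.1924

Derivation:
joint[0] = (0.0000, 0.0000)  (base)
link 0: phi[0] = 15 = 15 deg
  cos(15 deg) = 0.9659, sin(15 deg) = 0.2588
  joint[1] = (0.0000, 0.0000) + 9.4 * (0.9659, 0.2588) = (0.0000 + 9.0797, 0.0000 + 2.4329) = (9.0797, 2.4329)
link 1: phi[1] = 15 + 80 = 95 deg
  cos(95 deg) = -0.0872, sin(95 deg) = 0.9962
  joint[2] = (9.0797, 2.4329) + 11.1 * (-0.0872, 0.9962) = (9.0797 + -0.9674, 2.4329 + 11.0578) = (8.1123, 13.4907)
link 2: phi[2] = 15 + 80 + 75 = 170 deg
  cos(170 deg) = -0.9848, sin(170 deg) = 0.1736
  joint[3] = (8.1123, 13.4907) + 9.8 * (-0.9848, 0.1736) = (8.1123 + -9.6511, 13.4907 + 1.7018) = (-1.5388, 15.1924)
End effector: (-1.5388, 15.1924)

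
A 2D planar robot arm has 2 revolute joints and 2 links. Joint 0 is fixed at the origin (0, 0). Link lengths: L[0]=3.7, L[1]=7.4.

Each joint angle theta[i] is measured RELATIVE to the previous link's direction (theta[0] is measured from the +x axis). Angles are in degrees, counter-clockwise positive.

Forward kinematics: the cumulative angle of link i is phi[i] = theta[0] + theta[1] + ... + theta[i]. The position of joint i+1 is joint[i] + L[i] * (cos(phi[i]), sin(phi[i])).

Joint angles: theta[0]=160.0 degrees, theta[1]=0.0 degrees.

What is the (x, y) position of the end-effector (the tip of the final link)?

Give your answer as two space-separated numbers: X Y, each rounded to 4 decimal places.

joint[0] = (0.0000, 0.0000)  (base)
link 0: phi[0] = 160 = 160 deg
  cos(160 deg) = -0.9397, sin(160 deg) = 0.3420
  joint[1] = (0.0000, 0.0000) + 3.7 * (-0.9397, 0.3420) = (0.0000 + -3.4769, 0.0000 + 1.2655) = (-3.4769, 1.2655)
link 1: phi[1] = 160 + 0 = 160 deg
  cos(160 deg) = -0.9397, sin(160 deg) = 0.3420
  joint[2] = (-3.4769, 1.2655) + 7.4 * (-0.9397, 0.3420) = (-3.4769 + -6.9537, 1.2655 + 2.5309) = (-10.4306, 3.7964)
End effector: (-10.4306, 3.7964)

Answer: -10.4306 3.7964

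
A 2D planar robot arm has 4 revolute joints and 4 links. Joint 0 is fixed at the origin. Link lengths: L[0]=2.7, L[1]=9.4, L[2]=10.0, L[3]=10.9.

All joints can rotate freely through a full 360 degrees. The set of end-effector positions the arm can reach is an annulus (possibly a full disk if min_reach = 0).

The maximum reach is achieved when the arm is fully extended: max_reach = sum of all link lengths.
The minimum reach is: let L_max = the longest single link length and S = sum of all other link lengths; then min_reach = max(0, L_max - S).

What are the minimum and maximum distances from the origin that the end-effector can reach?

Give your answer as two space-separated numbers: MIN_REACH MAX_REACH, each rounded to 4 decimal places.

Answer: 0.0000 33.0000

Derivation:
Link lengths: [2.7, 9.4, 10.0, 10.9]
max_reach = 2.7 + 9.4 + 10 + 10.9 = 33
L_max = max([2.7, 9.4, 10.0, 10.9]) = 10.9
S (sum of others) = 33 - 10.9 = 22.1
min_reach = max(0, 10.9 - 22.1) = max(0, -11.2) = 0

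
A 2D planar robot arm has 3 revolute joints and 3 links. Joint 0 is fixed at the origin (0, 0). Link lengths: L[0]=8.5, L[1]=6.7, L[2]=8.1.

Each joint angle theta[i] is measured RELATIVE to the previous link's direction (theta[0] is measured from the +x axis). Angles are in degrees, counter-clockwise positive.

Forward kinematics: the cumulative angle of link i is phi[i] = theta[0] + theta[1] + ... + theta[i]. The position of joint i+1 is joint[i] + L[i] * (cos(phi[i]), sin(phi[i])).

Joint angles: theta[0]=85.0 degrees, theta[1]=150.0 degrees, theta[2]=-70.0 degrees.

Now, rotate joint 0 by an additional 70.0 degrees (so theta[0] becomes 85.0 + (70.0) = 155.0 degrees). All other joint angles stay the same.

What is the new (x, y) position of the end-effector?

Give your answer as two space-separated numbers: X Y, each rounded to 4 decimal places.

Answer: -8.5066 -8.5312

Derivation:
joint[0] = (0.0000, 0.0000)  (base)
link 0: phi[0] = 155 = 155 deg
  cos(155 deg) = -0.9063, sin(155 deg) = 0.4226
  joint[1] = (0.0000, 0.0000) + 8.5 * (-0.9063, 0.4226) = (0.0000 + -7.7036, 0.0000 + 3.5923) = (-7.7036, 3.5923)
link 1: phi[1] = 155 + 150 = 305 deg
  cos(305 deg) = 0.5736, sin(305 deg) = -0.8192
  joint[2] = (-7.7036, 3.5923) + 6.7 * (0.5736, -0.8192) = (-7.7036 + 3.8430, 3.5923 + -5.4883) = (-3.8607, -1.8961)
link 2: phi[2] = 155 + 150 + -70 = 235 deg
  cos(235 deg) = -0.5736, sin(235 deg) = -0.8192
  joint[3] = (-3.8607, -1.8961) + 8.1 * (-0.5736, -0.8192) = (-3.8607 + -4.6460, -1.8961 + -6.6351) = (-8.5066, -8.5312)
End effector: (-8.5066, -8.5312)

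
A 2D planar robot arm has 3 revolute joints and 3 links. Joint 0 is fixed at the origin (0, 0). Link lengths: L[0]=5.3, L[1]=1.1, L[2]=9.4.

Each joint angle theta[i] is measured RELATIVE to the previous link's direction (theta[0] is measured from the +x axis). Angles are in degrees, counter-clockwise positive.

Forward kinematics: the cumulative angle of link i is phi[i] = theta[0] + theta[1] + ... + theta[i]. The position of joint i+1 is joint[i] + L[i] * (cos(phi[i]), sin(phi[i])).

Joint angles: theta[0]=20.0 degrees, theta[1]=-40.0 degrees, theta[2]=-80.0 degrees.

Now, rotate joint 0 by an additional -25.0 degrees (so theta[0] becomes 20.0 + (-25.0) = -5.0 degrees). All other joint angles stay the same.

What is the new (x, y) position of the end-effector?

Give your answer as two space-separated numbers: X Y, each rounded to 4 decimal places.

joint[0] = (0.0000, 0.0000)  (base)
link 0: phi[0] = -5 = -5 deg
  cos(-5 deg) = 0.9962, sin(-5 deg) = -0.0872
  joint[1] = (0.0000, 0.0000) + 5.3 * (0.9962, -0.0872) = (0.0000 + 5.2798, 0.0000 + -0.4619) = (5.2798, -0.4619)
link 1: phi[1] = -5 + -40 = -45 deg
  cos(-45 deg) = 0.7071, sin(-45 deg) = -0.7071
  joint[2] = (5.2798, -0.4619) + 1.1 * (0.7071, -0.7071) = (5.2798 + 0.7778, -0.4619 + -0.7778) = (6.0576, -1.2397)
link 2: phi[2] = -5 + -40 + -80 = -125 deg
  cos(-125 deg) = -0.5736, sin(-125 deg) = -0.8192
  joint[3] = (6.0576, -1.2397) + 9.4 * (-0.5736, -0.8192) = (6.0576 + -5.3916, -1.2397 + -7.7000) = (0.6660, -8.9398)
End effector: (0.6660, -8.9398)

Answer: 0.6660 -8.9398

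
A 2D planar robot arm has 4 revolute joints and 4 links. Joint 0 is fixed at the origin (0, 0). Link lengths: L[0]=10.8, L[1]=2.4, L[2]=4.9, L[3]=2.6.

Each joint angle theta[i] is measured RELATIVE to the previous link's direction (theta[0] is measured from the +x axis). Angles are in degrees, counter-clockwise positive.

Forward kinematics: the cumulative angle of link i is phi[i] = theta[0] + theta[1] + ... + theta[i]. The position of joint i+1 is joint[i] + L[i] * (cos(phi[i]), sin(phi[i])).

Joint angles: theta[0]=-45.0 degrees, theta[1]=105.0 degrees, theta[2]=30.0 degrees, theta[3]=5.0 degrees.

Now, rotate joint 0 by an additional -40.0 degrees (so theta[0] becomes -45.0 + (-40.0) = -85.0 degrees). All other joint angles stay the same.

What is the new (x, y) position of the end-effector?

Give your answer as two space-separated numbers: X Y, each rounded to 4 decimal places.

Answer: 7.8375 -4.0546

Derivation:
joint[0] = (0.0000, 0.0000)  (base)
link 0: phi[0] = -85 = -85 deg
  cos(-85 deg) = 0.0872, sin(-85 deg) = -0.9962
  joint[1] = (0.0000, 0.0000) + 10.8 * (0.0872, -0.9962) = (0.0000 + 0.9413, 0.0000 + -10.7589) = (0.9413, -10.7589)
link 1: phi[1] = -85 + 105 = 20 deg
  cos(20 deg) = 0.9397, sin(20 deg) = 0.3420
  joint[2] = (0.9413, -10.7589) + 2.4 * (0.9397, 0.3420) = (0.9413 + 2.2553, -10.7589 + 0.8208) = (3.1965, -9.9381)
link 2: phi[2] = -85 + 105 + 30 = 50 deg
  cos(50 deg) = 0.6428, sin(50 deg) = 0.7660
  joint[3] = (3.1965, -9.9381) + 4.9 * (0.6428, 0.7660) = (3.1965 + 3.1497, -9.9381 + 3.7536) = (6.3462, -6.1844)
link 3: phi[3] = -85 + 105 + 30 + 5 = 55 deg
  cos(55 deg) = 0.5736, sin(55 deg) = 0.8192
  joint[4] = (6.3462, -6.1844) + 2.6 * (0.5736, 0.8192) = (6.3462 + 1.4913, -6.1844 + 2.1298) = (7.8375, -4.0546)
End effector: (7.8375, -4.0546)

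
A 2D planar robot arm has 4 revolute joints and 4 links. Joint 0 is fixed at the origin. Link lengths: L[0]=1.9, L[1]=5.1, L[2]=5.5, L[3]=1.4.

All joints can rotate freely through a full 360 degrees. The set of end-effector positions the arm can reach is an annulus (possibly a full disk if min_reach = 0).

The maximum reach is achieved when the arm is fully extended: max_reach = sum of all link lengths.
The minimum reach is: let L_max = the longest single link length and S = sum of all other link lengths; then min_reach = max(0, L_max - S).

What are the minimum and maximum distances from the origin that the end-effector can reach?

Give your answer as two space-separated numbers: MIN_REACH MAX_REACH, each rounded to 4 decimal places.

Answer: 0.0000 13.9000

Derivation:
Link lengths: [1.9, 5.1, 5.5, 1.4]
max_reach = 1.9 + 5.1 + 5.5 + 1.4 = 13.9
L_max = max([1.9, 5.1, 5.5, 1.4]) = 5.5
S (sum of others) = 13.9 - 5.5 = 8.4
min_reach = max(0, 5.5 - 8.4) = max(0, -2.9) = 0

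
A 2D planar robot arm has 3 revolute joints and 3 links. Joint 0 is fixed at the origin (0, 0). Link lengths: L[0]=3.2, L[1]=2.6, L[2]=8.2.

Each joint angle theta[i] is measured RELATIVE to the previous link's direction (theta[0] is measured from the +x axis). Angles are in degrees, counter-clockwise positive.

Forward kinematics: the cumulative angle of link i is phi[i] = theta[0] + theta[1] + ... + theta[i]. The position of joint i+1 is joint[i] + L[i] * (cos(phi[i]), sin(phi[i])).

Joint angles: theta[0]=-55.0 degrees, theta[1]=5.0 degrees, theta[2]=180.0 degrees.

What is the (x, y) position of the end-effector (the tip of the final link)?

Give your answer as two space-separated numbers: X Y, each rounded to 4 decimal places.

Answer: -1.7642 1.6686

Derivation:
joint[0] = (0.0000, 0.0000)  (base)
link 0: phi[0] = -55 = -55 deg
  cos(-55 deg) = 0.5736, sin(-55 deg) = -0.8192
  joint[1] = (0.0000, 0.0000) + 3.2 * (0.5736, -0.8192) = (0.0000 + 1.8354, 0.0000 + -2.6213) = (1.8354, -2.6213)
link 1: phi[1] = -55 + 5 = -50 deg
  cos(-50 deg) = 0.6428, sin(-50 deg) = -0.7660
  joint[2] = (1.8354, -2.6213) + 2.6 * (0.6428, -0.7660) = (1.8354 + 1.6712, -2.6213 + -1.9917) = (3.5067, -4.6130)
link 2: phi[2] = -55 + 5 + 180 = 130 deg
  cos(130 deg) = -0.6428, sin(130 deg) = 0.7660
  joint[3] = (3.5067, -4.6130) + 8.2 * (-0.6428, 0.7660) = (3.5067 + -5.2709, -4.6130 + 6.2816) = (-1.7642, 1.6686)
End effector: (-1.7642, 1.6686)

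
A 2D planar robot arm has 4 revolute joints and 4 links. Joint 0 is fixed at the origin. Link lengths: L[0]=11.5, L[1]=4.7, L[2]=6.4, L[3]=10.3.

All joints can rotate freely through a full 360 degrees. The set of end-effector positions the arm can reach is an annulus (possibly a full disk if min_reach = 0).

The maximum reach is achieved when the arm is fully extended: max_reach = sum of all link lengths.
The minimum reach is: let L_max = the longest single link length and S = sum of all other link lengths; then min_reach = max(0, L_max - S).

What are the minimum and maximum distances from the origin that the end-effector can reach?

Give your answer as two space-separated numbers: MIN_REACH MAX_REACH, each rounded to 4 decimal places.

Link lengths: [11.5, 4.7, 6.4, 10.3]
max_reach = 11.5 + 4.7 + 6.4 + 10.3 = 32.9
L_max = max([11.5, 4.7, 6.4, 10.3]) = 11.5
S (sum of others) = 32.9 - 11.5 = 21.4
min_reach = max(0, 11.5 - 21.4) = max(0, -9.9) = 0

Answer: 0.0000 32.9000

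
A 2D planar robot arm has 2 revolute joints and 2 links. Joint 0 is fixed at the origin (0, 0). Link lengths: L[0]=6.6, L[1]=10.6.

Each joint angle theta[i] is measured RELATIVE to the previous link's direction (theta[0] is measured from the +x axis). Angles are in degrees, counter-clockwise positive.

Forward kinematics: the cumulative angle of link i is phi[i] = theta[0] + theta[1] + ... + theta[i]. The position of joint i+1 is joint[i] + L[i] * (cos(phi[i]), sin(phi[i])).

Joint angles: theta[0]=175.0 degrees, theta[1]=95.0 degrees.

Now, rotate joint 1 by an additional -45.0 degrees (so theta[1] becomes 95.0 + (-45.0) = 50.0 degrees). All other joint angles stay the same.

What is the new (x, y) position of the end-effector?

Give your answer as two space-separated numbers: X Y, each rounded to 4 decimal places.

joint[0] = (0.0000, 0.0000)  (base)
link 0: phi[0] = 175 = 175 deg
  cos(175 deg) = -0.9962, sin(175 deg) = 0.0872
  joint[1] = (0.0000, 0.0000) + 6.6 * (-0.9962, 0.0872) = (0.0000 + -6.5749, 0.0000 + 0.5752) = (-6.5749, 0.5752)
link 1: phi[1] = 175 + 50 = 225 deg
  cos(225 deg) = -0.7071, sin(225 deg) = -0.7071
  joint[2] = (-6.5749, 0.5752) + 10.6 * (-0.7071, -0.7071) = (-6.5749 + -7.4953, 0.5752 + -7.4953) = (-14.0702, -6.9201)
End effector: (-14.0702, -6.9201)

Answer: -14.0702 -6.9201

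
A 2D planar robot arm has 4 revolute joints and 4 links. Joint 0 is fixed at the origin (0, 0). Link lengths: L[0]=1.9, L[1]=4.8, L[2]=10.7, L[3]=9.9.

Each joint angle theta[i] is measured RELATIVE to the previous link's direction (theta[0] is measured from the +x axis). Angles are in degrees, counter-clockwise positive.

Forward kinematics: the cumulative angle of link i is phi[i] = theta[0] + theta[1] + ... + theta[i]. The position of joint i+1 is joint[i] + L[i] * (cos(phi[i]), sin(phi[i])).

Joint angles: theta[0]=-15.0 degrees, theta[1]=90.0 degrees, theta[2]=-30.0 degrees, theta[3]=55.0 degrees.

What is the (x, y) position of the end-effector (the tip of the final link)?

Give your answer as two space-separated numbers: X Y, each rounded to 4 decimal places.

Answer: 8.9245 21.4603

Derivation:
joint[0] = (0.0000, 0.0000)  (base)
link 0: phi[0] = -15 = -15 deg
  cos(-15 deg) = 0.9659, sin(-15 deg) = -0.2588
  joint[1] = (0.0000, 0.0000) + 1.9 * (0.9659, -0.2588) = (0.0000 + 1.8353, 0.0000 + -0.4918) = (1.8353, -0.4918)
link 1: phi[1] = -15 + 90 = 75 deg
  cos(75 deg) = 0.2588, sin(75 deg) = 0.9659
  joint[2] = (1.8353, -0.4918) + 4.8 * (0.2588, 0.9659) = (1.8353 + 1.2423, -0.4918 + 4.6364) = (3.0776, 4.1447)
link 2: phi[2] = -15 + 90 + -30 = 45 deg
  cos(45 deg) = 0.7071, sin(45 deg) = 0.7071
  joint[3] = (3.0776, 4.1447) + 10.7 * (0.7071, 0.7071) = (3.0776 + 7.5660, 4.1447 + 7.5660) = (10.6436, 11.7107)
link 3: phi[3] = -15 + 90 + -30 + 55 = 100 deg
  cos(100 deg) = -0.1736, sin(100 deg) = 0.9848
  joint[4] = (10.6436, 11.7107) + 9.9 * (-0.1736, 0.9848) = (10.6436 + -1.7191, 11.7107 + 9.7496) = (8.9245, 21.4603)
End effector: (8.9245, 21.4603)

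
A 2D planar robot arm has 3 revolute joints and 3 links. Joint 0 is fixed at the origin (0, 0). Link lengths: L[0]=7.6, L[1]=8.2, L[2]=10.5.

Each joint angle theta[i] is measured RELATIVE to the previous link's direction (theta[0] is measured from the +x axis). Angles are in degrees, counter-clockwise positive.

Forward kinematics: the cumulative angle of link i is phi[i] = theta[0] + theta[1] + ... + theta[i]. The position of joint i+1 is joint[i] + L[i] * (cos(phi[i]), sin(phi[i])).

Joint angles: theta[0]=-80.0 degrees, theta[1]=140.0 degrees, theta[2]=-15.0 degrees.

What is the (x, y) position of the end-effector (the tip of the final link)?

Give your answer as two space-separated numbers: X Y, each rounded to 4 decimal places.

joint[0] = (0.0000, 0.0000)  (base)
link 0: phi[0] = -80 = -80 deg
  cos(-80 deg) = 0.1736, sin(-80 deg) = -0.9848
  joint[1] = (0.0000, 0.0000) + 7.6 * (0.1736, -0.9848) = (0.0000 + 1.3197, 0.0000 + -7.4845) = (1.3197, -7.4845)
link 1: phi[1] = -80 + 140 = 60 deg
  cos(60 deg) = 0.5000, sin(60 deg) = 0.8660
  joint[2] = (1.3197, -7.4845) + 8.2 * (0.5000, 0.8660) = (1.3197 + 4.1000, -7.4845 + 7.1014) = (5.4197, -0.3831)
link 2: phi[2] = -80 + 140 + -15 = 45 deg
  cos(45 deg) = 0.7071, sin(45 deg) = 0.7071
  joint[3] = (5.4197, -0.3831) + 10.5 * (0.7071, 0.7071) = (5.4197 + 7.4246, -0.3831 + 7.4246) = (12.8443, 7.0415)
End effector: (12.8443, 7.0415)

Answer: 12.8443 7.0415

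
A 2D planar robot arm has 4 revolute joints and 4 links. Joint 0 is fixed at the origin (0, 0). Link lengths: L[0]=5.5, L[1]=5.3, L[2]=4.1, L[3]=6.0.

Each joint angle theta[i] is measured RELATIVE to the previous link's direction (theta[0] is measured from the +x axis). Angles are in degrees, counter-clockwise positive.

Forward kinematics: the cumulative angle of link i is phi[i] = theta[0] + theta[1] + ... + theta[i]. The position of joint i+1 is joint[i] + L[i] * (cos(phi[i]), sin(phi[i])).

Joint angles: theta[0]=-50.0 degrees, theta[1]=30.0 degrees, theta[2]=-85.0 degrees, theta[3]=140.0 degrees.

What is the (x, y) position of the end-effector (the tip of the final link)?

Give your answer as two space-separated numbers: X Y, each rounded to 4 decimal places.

Answer: 12.3695 -6.5448

Derivation:
joint[0] = (0.0000, 0.0000)  (base)
link 0: phi[0] = -50 = -50 deg
  cos(-50 deg) = 0.6428, sin(-50 deg) = -0.7660
  joint[1] = (0.0000, 0.0000) + 5.5 * (0.6428, -0.7660) = (0.0000 + 3.5353, 0.0000 + -4.2132) = (3.5353, -4.2132)
link 1: phi[1] = -50 + 30 = -20 deg
  cos(-20 deg) = 0.9397, sin(-20 deg) = -0.3420
  joint[2] = (3.5353, -4.2132) + 5.3 * (0.9397, -0.3420) = (3.5353 + 4.9804, -4.2132 + -1.8127) = (8.5157, -6.0260)
link 2: phi[2] = -50 + 30 + -85 = -105 deg
  cos(-105 deg) = -0.2588, sin(-105 deg) = -0.9659
  joint[3] = (8.5157, -6.0260) + 4.1 * (-0.2588, -0.9659) = (8.5157 + -1.0612, -6.0260 + -3.9603) = (7.4545, -9.9862)
link 3: phi[3] = -50 + 30 + -85 + 140 = 35 deg
  cos(35 deg) = 0.8192, sin(35 deg) = 0.5736
  joint[4] = (7.4545, -9.9862) + 6 * (0.8192, 0.5736) = (7.4545 + 4.9149, -9.9862 + 3.4415) = (12.3695, -6.5448)
End effector: (12.3695, -6.5448)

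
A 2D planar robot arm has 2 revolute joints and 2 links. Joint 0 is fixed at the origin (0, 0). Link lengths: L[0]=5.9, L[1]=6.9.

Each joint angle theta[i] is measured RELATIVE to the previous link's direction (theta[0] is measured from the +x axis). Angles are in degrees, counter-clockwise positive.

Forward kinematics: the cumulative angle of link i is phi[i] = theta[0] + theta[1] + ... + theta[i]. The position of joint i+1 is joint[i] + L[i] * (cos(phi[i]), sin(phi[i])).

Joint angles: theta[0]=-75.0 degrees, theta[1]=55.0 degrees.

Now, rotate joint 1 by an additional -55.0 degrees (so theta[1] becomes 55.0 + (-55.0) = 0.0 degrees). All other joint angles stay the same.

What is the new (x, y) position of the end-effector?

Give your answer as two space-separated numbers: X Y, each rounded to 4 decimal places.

joint[0] = (0.0000, 0.0000)  (base)
link 0: phi[0] = -75 = -75 deg
  cos(-75 deg) = 0.2588, sin(-75 deg) = -0.9659
  joint[1] = (0.0000, 0.0000) + 5.9 * (0.2588, -0.9659) = (0.0000 + 1.5270, 0.0000 + -5.6990) = (1.5270, -5.6990)
link 1: phi[1] = -75 + 0 = -75 deg
  cos(-75 deg) = 0.2588, sin(-75 deg) = -0.9659
  joint[2] = (1.5270, -5.6990) + 6.9 * (0.2588, -0.9659) = (1.5270 + 1.7859, -5.6990 + -6.6649) = (3.3129, -12.3639)
End effector: (3.3129, -12.3639)

Answer: 3.3129 -12.3639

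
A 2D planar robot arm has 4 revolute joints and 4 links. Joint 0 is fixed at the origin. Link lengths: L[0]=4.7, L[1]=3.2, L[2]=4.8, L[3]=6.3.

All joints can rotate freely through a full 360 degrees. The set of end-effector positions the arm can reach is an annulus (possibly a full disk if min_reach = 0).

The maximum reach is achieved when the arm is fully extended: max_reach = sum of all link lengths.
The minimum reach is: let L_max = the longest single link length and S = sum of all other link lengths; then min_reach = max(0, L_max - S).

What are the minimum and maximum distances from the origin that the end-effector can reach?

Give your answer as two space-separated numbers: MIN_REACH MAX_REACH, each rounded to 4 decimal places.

Link lengths: [4.7, 3.2, 4.8, 6.3]
max_reach = 4.7 + 3.2 + 4.8 + 6.3 = 19
L_max = max([4.7, 3.2, 4.8, 6.3]) = 6.3
S (sum of others) = 19 - 6.3 = 12.7
min_reach = max(0, 6.3 - 12.7) = max(0, -6.4) = 0

Answer: 0.0000 19.0000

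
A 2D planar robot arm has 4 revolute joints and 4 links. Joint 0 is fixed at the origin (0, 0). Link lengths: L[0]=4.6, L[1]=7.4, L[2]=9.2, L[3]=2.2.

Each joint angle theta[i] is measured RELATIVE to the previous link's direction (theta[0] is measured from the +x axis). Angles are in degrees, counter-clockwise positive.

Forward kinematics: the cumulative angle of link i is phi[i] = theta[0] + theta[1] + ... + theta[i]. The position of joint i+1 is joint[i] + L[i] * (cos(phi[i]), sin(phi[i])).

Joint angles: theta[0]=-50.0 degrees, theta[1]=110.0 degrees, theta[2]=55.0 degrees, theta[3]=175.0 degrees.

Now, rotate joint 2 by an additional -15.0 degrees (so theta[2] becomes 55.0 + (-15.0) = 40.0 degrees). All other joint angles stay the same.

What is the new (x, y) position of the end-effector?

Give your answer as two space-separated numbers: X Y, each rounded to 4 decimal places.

Answer: 5.2510 9.7534

Derivation:
joint[0] = (0.0000, 0.0000)  (base)
link 0: phi[0] = -50 = -50 deg
  cos(-50 deg) = 0.6428, sin(-50 deg) = -0.7660
  joint[1] = (0.0000, 0.0000) + 4.6 * (0.6428, -0.7660) = (0.0000 + 2.9568, 0.0000 + -3.5238) = (2.9568, -3.5238)
link 1: phi[1] = -50 + 110 = 60 deg
  cos(60 deg) = 0.5000, sin(60 deg) = 0.8660
  joint[2] = (2.9568, -3.5238) + 7.4 * (0.5000, 0.8660) = (2.9568 + 3.7000, -3.5238 + 6.4086) = (6.6568, 2.8848)
link 2: phi[2] = -50 + 110 + 40 = 100 deg
  cos(100 deg) = -0.1736, sin(100 deg) = 0.9848
  joint[3] = (6.6568, 2.8848) + 9.2 * (-0.1736, 0.9848) = (6.6568 + -1.5976, 2.8848 + 9.0602) = (5.0593, 11.9450)
link 3: phi[3] = -50 + 110 + 40 + 175 = 275 deg
  cos(275 deg) = 0.0872, sin(275 deg) = -0.9962
  joint[4] = (5.0593, 11.9450) + 2.2 * (0.0872, -0.9962) = (5.0593 + 0.1917, 11.9450 + -2.1916) = (5.2510, 9.7534)
End effector: (5.2510, 9.7534)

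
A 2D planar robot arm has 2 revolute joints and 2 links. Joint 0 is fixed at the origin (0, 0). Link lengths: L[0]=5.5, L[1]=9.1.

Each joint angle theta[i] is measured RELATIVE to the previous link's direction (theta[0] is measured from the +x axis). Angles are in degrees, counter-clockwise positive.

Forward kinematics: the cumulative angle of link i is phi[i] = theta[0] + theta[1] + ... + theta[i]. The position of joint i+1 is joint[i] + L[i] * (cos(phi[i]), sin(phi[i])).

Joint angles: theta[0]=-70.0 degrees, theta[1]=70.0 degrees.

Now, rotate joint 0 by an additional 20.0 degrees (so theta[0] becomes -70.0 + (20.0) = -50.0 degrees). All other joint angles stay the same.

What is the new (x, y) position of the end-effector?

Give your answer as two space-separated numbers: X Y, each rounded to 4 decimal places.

joint[0] = (0.0000, 0.0000)  (base)
link 0: phi[0] = -50 = -50 deg
  cos(-50 deg) = 0.6428, sin(-50 deg) = -0.7660
  joint[1] = (0.0000, 0.0000) + 5.5 * (0.6428, -0.7660) = (0.0000 + 3.5353, 0.0000 + -4.2132) = (3.5353, -4.2132)
link 1: phi[1] = -50 + 70 = 20 deg
  cos(20 deg) = 0.9397, sin(20 deg) = 0.3420
  joint[2] = (3.5353, -4.2132) + 9.1 * (0.9397, 0.3420) = (3.5353 + 8.5512, -4.2132 + 3.1124) = (12.0865, -1.1009)
End effector: (12.0865, -1.1009)

Answer: 12.0865 -1.1009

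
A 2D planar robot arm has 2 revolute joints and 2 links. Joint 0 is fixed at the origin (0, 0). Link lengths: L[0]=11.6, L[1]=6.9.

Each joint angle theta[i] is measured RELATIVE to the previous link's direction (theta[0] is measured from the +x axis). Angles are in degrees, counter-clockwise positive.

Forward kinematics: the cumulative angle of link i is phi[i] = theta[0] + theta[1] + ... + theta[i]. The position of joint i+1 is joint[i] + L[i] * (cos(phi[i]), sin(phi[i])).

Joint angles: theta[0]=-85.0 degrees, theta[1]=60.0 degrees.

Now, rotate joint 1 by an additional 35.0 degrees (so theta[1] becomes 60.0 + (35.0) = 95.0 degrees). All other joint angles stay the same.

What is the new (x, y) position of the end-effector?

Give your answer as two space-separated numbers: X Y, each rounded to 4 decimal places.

Answer: 7.8062 -10.3577

Derivation:
joint[0] = (0.0000, 0.0000)  (base)
link 0: phi[0] = -85 = -85 deg
  cos(-85 deg) = 0.0872, sin(-85 deg) = -0.9962
  joint[1] = (0.0000, 0.0000) + 11.6 * (0.0872, -0.9962) = (0.0000 + 1.0110, 0.0000 + -11.5559) = (1.0110, -11.5559)
link 1: phi[1] = -85 + 95 = 10 deg
  cos(10 deg) = 0.9848, sin(10 deg) = 0.1736
  joint[2] = (1.0110, -11.5559) + 6.9 * (0.9848, 0.1736) = (1.0110 + 6.7952, -11.5559 + 1.1982) = (7.8062, -10.3577)
End effector: (7.8062, -10.3577)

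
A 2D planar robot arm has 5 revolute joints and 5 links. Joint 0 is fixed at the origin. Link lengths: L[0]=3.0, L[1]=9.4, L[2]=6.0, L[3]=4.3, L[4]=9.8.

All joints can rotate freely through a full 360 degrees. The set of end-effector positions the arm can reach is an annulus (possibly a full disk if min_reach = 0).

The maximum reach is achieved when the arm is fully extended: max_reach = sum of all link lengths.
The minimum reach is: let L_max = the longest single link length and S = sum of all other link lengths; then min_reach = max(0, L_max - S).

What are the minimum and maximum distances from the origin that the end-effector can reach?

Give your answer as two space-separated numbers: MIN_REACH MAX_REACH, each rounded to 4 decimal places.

Link lengths: [3.0, 9.4, 6.0, 4.3, 9.8]
max_reach = 3 + 9.4 + 6 + 4.3 + 9.8 = 32.5
L_max = max([3.0, 9.4, 6.0, 4.3, 9.8]) = 9.8
S (sum of others) = 32.5 - 9.8 = 22.7
min_reach = max(0, 9.8 - 22.7) = max(0, -12.9) = 0

Answer: 0.0000 32.5000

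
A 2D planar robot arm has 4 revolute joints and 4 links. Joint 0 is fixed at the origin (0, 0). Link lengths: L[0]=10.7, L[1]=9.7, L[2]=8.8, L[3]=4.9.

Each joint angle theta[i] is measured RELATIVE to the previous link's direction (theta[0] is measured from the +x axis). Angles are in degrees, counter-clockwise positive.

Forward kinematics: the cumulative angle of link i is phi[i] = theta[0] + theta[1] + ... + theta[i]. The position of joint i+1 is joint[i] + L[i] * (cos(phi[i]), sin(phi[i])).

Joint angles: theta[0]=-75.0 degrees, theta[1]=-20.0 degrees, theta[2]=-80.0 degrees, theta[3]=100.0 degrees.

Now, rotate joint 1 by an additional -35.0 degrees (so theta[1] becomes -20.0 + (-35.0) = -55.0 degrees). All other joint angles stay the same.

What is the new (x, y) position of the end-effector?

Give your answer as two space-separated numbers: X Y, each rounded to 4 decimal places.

joint[0] = (0.0000, 0.0000)  (base)
link 0: phi[0] = -75 = -75 deg
  cos(-75 deg) = 0.2588, sin(-75 deg) = -0.9659
  joint[1] = (0.0000, 0.0000) + 10.7 * (0.2588, -0.9659) = (0.0000 + 2.7694, 0.0000 + -10.3354) = (2.7694, -10.3354)
link 1: phi[1] = -75 + -55 = -130 deg
  cos(-130 deg) = -0.6428, sin(-130 deg) = -0.7660
  joint[2] = (2.7694, -10.3354) + 9.7 * (-0.6428, -0.7660) = (2.7694 + -6.2350, -10.3354 + -7.4306) = (-3.4657, -17.7660)
link 2: phi[2] = -75 + -55 + -80 = -210 deg
  cos(-210 deg) = -0.8660, sin(-210 deg) = 0.5000
  joint[3] = (-3.4657, -17.7660) + 8.8 * (-0.8660, 0.5000) = (-3.4657 + -7.6210, -17.7660 + 4.4000) = (-11.0867, -13.3660)
link 3: phi[3] = -75 + -55 + -80 + 100 = -110 deg
  cos(-110 deg) = -0.3420, sin(-110 deg) = -0.9397
  joint[4] = (-11.0867, -13.3660) + 4.9 * (-0.3420, -0.9397) = (-11.0867 + -1.6759, -13.3660 + -4.6045) = (-12.7626, -17.9705)
End effector: (-12.7626, -17.9705)

Answer: -12.7626 -17.9705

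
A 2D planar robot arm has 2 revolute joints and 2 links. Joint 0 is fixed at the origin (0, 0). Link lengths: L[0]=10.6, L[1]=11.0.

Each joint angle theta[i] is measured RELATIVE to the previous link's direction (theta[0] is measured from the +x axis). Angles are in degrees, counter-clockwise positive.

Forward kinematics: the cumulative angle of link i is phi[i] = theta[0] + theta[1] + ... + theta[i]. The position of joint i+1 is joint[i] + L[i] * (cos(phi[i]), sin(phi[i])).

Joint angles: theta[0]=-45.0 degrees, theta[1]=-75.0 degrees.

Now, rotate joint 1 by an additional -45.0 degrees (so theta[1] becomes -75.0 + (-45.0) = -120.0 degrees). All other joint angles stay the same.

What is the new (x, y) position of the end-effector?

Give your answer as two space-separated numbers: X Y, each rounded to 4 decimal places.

Answer: -3.1299 -10.3423

Derivation:
joint[0] = (0.0000, 0.0000)  (base)
link 0: phi[0] = -45 = -45 deg
  cos(-45 deg) = 0.7071, sin(-45 deg) = -0.7071
  joint[1] = (0.0000, 0.0000) + 10.6 * (0.7071, -0.7071) = (0.0000 + 7.4953, 0.0000 + -7.4953) = (7.4953, -7.4953)
link 1: phi[1] = -45 + -120 = -165 deg
  cos(-165 deg) = -0.9659, sin(-165 deg) = -0.2588
  joint[2] = (7.4953, -7.4953) + 11 * (-0.9659, -0.2588) = (7.4953 + -10.6252, -7.4953 + -2.8470) = (-3.1299, -10.3423)
End effector: (-3.1299, -10.3423)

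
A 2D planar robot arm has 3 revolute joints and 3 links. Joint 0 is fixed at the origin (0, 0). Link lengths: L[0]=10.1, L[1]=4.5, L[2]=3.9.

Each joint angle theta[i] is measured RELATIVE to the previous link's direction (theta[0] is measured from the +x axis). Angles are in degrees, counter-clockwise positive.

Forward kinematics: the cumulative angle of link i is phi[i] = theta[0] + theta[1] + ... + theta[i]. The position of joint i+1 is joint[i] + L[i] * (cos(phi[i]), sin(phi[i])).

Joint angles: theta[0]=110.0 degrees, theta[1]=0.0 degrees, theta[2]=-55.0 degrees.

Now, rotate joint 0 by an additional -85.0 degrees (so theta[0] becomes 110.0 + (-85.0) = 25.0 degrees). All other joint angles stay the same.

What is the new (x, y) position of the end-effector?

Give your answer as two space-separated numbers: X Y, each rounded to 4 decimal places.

Answer: 16.6096 4.2202

Derivation:
joint[0] = (0.0000, 0.0000)  (base)
link 0: phi[0] = 25 = 25 deg
  cos(25 deg) = 0.9063, sin(25 deg) = 0.4226
  joint[1] = (0.0000, 0.0000) + 10.1 * (0.9063, 0.4226) = (0.0000 + 9.1537, 0.0000 + 4.2684) = (9.1537, 4.2684)
link 1: phi[1] = 25 + 0 = 25 deg
  cos(25 deg) = 0.9063, sin(25 deg) = 0.4226
  joint[2] = (9.1537, 4.2684) + 4.5 * (0.9063, 0.4226) = (9.1537 + 4.0784, 4.2684 + 1.9018) = (13.2321, 6.1702)
link 2: phi[2] = 25 + 0 + -55 = -30 deg
  cos(-30 deg) = 0.8660, sin(-30 deg) = -0.5000
  joint[3] = (13.2321, 6.1702) + 3.9 * (0.8660, -0.5000) = (13.2321 + 3.3775, 6.1702 + -1.9500) = (16.6096, 4.2202)
End effector: (16.6096, 4.2202)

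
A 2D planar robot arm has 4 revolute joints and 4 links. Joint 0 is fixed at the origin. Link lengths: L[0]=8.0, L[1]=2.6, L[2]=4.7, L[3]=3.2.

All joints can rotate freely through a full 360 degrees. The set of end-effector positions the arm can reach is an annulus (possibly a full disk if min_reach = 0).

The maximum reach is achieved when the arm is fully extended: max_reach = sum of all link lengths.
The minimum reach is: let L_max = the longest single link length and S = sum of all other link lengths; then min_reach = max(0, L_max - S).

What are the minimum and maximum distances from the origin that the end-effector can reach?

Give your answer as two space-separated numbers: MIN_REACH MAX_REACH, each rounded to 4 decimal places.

Answer: 0.0000 18.5000

Derivation:
Link lengths: [8.0, 2.6, 4.7, 3.2]
max_reach = 8 + 2.6 + 4.7 + 3.2 = 18.5
L_max = max([8.0, 2.6, 4.7, 3.2]) = 8
S (sum of others) = 18.5 - 8 = 10.5
min_reach = max(0, 8 - 10.5) = max(0, -2.5) = 0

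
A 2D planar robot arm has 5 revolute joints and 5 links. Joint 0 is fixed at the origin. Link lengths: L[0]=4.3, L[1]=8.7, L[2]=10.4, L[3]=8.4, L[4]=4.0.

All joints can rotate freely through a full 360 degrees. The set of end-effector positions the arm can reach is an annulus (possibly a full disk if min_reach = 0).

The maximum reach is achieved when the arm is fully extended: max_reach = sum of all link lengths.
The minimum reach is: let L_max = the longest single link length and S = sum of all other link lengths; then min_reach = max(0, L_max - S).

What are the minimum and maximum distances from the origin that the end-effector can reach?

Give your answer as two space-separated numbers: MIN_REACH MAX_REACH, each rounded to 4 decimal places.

Link lengths: [4.3, 8.7, 10.4, 8.4, 4.0]
max_reach = 4.3 + 8.7 + 10.4 + 8.4 + 4 = 35.8
L_max = max([4.3, 8.7, 10.4, 8.4, 4.0]) = 10.4
S (sum of others) = 35.8 - 10.4 = 25.4
min_reach = max(0, 10.4 - 25.4) = max(0, -15) = 0

Answer: 0.0000 35.8000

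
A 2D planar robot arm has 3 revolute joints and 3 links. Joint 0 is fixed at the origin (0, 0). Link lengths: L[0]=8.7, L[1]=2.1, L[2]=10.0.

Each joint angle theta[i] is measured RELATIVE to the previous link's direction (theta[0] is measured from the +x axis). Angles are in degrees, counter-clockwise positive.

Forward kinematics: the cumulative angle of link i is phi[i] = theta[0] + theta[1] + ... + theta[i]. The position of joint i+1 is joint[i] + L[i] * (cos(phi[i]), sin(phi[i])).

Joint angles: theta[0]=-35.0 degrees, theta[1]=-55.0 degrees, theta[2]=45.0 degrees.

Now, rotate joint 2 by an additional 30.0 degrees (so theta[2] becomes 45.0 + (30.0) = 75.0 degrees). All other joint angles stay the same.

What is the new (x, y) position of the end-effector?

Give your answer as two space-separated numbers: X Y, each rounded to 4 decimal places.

Answer: 16.7859 -9.6783

Derivation:
joint[0] = (0.0000, 0.0000)  (base)
link 0: phi[0] = -35 = -35 deg
  cos(-35 deg) = 0.8192, sin(-35 deg) = -0.5736
  joint[1] = (0.0000, 0.0000) + 8.7 * (0.8192, -0.5736) = (0.0000 + 7.1266, 0.0000 + -4.9901) = (7.1266, -4.9901)
link 1: phi[1] = -35 + -55 = -90 deg
  cos(-90 deg) = 0.0000, sin(-90 deg) = -1.0000
  joint[2] = (7.1266, -4.9901) + 2.1 * (0.0000, -1.0000) = (7.1266 + 0.0000, -4.9901 + -2.1000) = (7.1266, -7.0901)
link 2: phi[2] = -35 + -55 + 75 = -15 deg
  cos(-15 deg) = 0.9659, sin(-15 deg) = -0.2588
  joint[3] = (7.1266, -7.0901) + 10 * (0.9659, -0.2588) = (7.1266 + 9.6593, -7.0901 + -2.5882) = (16.7859, -9.6783)
End effector: (16.7859, -9.6783)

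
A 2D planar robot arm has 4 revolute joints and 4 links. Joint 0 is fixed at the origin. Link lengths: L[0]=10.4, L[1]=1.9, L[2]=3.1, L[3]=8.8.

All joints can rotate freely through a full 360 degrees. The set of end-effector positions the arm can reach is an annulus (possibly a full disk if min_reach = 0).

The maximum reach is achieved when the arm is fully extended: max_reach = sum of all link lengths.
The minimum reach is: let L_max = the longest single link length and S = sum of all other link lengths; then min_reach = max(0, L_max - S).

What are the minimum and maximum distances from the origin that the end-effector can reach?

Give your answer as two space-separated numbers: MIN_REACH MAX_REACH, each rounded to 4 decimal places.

Answer: 0.0000 24.2000

Derivation:
Link lengths: [10.4, 1.9, 3.1, 8.8]
max_reach = 10.4 + 1.9 + 3.1 + 8.8 = 24.2
L_max = max([10.4, 1.9, 3.1, 8.8]) = 10.4
S (sum of others) = 24.2 - 10.4 = 13.8
min_reach = max(0, 10.4 - 13.8) = max(0, -3.4) = 0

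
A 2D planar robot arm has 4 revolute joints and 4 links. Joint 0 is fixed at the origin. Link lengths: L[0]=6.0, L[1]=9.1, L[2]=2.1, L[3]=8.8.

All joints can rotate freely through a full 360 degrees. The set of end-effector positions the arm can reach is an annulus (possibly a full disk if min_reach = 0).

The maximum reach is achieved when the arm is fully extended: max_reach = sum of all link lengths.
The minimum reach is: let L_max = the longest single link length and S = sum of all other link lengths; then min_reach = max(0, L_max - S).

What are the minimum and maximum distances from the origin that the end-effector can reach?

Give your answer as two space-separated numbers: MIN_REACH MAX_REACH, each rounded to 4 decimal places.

Answer: 0.0000 26.0000

Derivation:
Link lengths: [6.0, 9.1, 2.1, 8.8]
max_reach = 6 + 9.1 + 2.1 + 8.8 = 26
L_max = max([6.0, 9.1, 2.1, 8.8]) = 9.1
S (sum of others) = 26 - 9.1 = 16.9
min_reach = max(0, 9.1 - 16.9) = max(0, -7.8) = 0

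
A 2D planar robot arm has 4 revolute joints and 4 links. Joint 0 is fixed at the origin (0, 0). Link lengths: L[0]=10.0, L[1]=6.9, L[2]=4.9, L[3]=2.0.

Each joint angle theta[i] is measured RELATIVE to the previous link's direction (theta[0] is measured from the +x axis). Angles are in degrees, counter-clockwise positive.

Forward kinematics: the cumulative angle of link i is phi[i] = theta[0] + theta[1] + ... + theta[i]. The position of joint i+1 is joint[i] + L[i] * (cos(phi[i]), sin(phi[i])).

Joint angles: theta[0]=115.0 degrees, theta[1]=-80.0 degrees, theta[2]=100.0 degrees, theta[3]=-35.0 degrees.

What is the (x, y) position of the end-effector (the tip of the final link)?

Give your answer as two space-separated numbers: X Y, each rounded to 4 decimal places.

joint[0] = (0.0000, 0.0000)  (base)
link 0: phi[0] = 115 = 115 deg
  cos(115 deg) = -0.4226, sin(115 deg) = 0.9063
  joint[1] = (0.0000, 0.0000) + 10 * (-0.4226, 0.9063) = (0.0000 + -4.2262, 0.0000 + 9.0631) = (-4.2262, 9.0631)
link 1: phi[1] = 115 + -80 = 35 deg
  cos(35 deg) = 0.8192, sin(35 deg) = 0.5736
  joint[2] = (-4.2262, 9.0631) + 6.9 * (0.8192, 0.5736) = (-4.2262 + 5.6521, 9.0631 + 3.9577) = (1.4260, 13.0208)
link 2: phi[2] = 115 + -80 + 100 = 135 deg
  cos(135 deg) = -0.7071, sin(135 deg) = 0.7071
  joint[3] = (1.4260, 13.0208) + 4.9 * (-0.7071, 0.7071) = (1.4260 + -3.4648, 13.0208 + 3.4648) = (-2.0389, 16.4856)
link 3: phi[3] = 115 + -80 + 100 + -35 = 100 deg
  cos(100 deg) = -0.1736, sin(100 deg) = 0.9848
  joint[4] = (-2.0389, 16.4856) + 2 * (-0.1736, 0.9848) = (-2.0389 + -0.3473, 16.4856 + 1.9696) = (-2.3862, 18.4552)
End effector: (-2.3862, 18.4552)

Answer: -2.3862 18.4552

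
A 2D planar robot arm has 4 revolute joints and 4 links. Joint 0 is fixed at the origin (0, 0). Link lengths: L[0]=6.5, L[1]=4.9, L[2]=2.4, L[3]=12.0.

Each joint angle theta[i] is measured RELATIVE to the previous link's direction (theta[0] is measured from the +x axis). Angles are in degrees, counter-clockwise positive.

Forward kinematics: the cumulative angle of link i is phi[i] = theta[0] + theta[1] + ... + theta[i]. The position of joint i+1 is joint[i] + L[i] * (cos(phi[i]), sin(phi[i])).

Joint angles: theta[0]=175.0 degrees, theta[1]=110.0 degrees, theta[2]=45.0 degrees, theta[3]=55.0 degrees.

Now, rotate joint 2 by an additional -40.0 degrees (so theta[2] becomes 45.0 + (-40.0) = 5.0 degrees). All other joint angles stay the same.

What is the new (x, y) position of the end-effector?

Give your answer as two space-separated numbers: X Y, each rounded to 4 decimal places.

joint[0] = (0.0000, 0.0000)  (base)
link 0: phi[0] = 175 = 175 deg
  cos(175 deg) = -0.9962, sin(175 deg) = 0.0872
  joint[1] = (0.0000, 0.0000) + 6.5 * (-0.9962, 0.0872) = (0.0000 + -6.4753, 0.0000 + 0.5665) = (-6.4753, 0.5665)
link 1: phi[1] = 175 + 110 = 285 deg
  cos(285 deg) = 0.2588, sin(285 deg) = -0.9659
  joint[2] = (-6.4753, 0.5665) + 4.9 * (0.2588, -0.9659) = (-6.4753 + 1.2682, 0.5665 + -4.7330) = (-5.2071, -4.1665)
link 2: phi[2] = 175 + 110 + 5 = 290 deg
  cos(290 deg) = 0.3420, sin(290 deg) = -0.9397
  joint[3] = (-5.2071, -4.1665) + 2.4 * (0.3420, -0.9397) = (-5.2071 + 0.8208, -4.1665 + -2.2553) = (-4.3862, -6.4218)
link 3: phi[3] = 175 + 110 + 5 + 55 = 345 deg
  cos(345 deg) = 0.9659, sin(345 deg) = -0.2588
  joint[4] = (-4.3862, -6.4218) + 12 * (0.9659, -0.2588) = (-4.3862 + 11.5911, -6.4218 + -3.1058) = (7.2049, -9.5276)
End effector: (7.2049, -9.5276)

Answer: 7.2049 -9.5276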